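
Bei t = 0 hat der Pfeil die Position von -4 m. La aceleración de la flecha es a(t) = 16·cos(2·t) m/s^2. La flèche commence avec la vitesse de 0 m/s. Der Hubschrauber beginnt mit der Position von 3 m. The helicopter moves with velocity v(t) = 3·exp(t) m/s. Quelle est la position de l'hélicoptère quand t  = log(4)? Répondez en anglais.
To find the answer, we compute 1 integral of v(t) = 3·exp(t). Taking ∫v(t)dt and applying x(0) = 3, we find x(t) = 3·exp(t). We have position x(t) = 3·exp(t). Substituting t = log(4): x(log(4)) = 12.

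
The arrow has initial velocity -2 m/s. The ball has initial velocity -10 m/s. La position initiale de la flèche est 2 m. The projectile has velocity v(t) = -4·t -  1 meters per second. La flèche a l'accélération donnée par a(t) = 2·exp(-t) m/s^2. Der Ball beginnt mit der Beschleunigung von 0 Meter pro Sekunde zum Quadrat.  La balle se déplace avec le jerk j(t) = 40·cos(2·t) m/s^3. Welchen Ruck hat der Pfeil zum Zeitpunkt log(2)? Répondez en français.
Nous devons dériver notre équation de l'accélération a(t) = 2·exp(-t) 1 fois. En prenant d/dt de a(t), nous trouvons j(t) = -2·exp(-t). Nous avons le jerk j(t) = -2·exp(-t). En substituant t = log(2): j(log(2)) = -1.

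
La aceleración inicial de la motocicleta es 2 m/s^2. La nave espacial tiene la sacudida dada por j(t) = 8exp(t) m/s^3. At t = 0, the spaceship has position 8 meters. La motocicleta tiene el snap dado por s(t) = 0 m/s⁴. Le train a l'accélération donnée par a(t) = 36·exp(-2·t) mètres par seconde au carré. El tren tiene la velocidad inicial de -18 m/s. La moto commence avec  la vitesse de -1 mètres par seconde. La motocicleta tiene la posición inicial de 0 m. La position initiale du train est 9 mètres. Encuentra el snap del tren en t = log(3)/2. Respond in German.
Ausgehend von der Beschleunigung a(t) = 36·exp(-2·t), nehmen wir 2 Ableitungen. Durch Ableiten von der Beschleunigung erhalten wir den Ruck: j(t) = -72·exp(-2·t). Die Ableitung von dem Ruck ergibt den Snap: s(t) = 144·exp(-2·t). Mit s(t) = 144·exp(-2·t) und Einsetzen von t = log(3)/2, finden wir s = 48.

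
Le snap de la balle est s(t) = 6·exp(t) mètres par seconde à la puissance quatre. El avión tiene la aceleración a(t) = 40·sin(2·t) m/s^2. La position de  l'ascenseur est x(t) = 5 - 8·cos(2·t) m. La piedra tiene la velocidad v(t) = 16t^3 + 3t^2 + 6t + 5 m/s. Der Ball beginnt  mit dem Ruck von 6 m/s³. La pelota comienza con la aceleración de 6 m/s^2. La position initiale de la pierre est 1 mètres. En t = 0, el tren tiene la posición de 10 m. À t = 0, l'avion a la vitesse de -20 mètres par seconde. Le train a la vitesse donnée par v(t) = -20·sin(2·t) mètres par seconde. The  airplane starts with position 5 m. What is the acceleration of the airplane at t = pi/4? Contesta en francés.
Nous avons l'accélération a(t) = 40·sin(2·t). En substituant t = pi/4: a(pi/4) = 40.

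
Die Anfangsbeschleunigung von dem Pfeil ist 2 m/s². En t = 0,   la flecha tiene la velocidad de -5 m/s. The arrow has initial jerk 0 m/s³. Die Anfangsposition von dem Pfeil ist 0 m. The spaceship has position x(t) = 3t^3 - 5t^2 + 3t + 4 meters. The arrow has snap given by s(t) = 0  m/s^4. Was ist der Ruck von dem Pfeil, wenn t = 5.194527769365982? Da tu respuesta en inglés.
To find the answer, we compute 1 antiderivative of s(t) = 0. The integral of snap, with j(0) = 0, gives jerk: j(t) = 0. Using j(t) = 0 and substituting t = 5.194527769365982, we find j = 0.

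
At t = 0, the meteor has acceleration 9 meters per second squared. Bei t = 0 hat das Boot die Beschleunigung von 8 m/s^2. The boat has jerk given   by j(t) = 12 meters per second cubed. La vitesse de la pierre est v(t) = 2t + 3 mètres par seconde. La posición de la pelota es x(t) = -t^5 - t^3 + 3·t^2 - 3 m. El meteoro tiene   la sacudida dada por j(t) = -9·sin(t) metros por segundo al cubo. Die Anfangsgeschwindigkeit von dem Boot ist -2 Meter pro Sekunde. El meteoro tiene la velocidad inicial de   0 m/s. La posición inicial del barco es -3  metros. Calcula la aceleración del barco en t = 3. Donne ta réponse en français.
En partant du jerk j(t) = 12, nous prenons 1 primitive. En prenant ∫j(t)dt et en appliquant a(0) = 8, nous trouvons a(t) = 12·t + 8. En utilisant a(t) = 12·t + 8 et en substituant t = 3, nous trouvons a = 44.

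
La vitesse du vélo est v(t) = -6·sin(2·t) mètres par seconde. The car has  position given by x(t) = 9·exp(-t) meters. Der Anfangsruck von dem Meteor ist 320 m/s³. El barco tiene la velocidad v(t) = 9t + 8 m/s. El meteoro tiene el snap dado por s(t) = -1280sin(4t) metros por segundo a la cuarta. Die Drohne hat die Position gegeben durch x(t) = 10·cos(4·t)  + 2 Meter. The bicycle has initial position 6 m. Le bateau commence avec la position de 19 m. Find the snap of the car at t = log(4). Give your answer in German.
Um dies zu lösen, müssen wir 4 Ableitungen unserer Gleichung für die Position x(t) = 9·exp(-t) nehmen. Mit d/dt von x(t) finden wir v(t) = -9·exp(-t). Durch Ableiten von der Geschwindigkeit erhalten wir die Beschleunigung: a(t) = 9·exp(-t). Mit d/dt von a(t) finden wir j(t) = -9·exp(-t). Die Ableitung von dem Ruck ergibt den Snap: s(t) = 9·exp(-t). Aus der Gleichung für den Snap s(t) = 9·exp(-t), setzen wir t = log(4) ein und erhalten s = 9/4.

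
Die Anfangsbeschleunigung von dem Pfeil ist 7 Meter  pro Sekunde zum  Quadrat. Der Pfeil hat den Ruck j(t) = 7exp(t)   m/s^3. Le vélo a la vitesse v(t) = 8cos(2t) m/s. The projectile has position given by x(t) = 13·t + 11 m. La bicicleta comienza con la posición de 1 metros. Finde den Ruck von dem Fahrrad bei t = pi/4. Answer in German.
Ausgehend von der Geschwindigkeit v(t) = 8·cos(2·t), nehmen wir 2 Ableitungen. Durch Ableiten von der Geschwindigkeit erhalten wir die Beschleunigung: a(t) = -16·sin(2·t). Die Ableitung von der Beschleunigung ergibt den Ruck: j(t) = -32·cos(2·t). Mit j(t) = -32·cos(2·t) und Einsetzen von t = pi/4, finden wir j = 0.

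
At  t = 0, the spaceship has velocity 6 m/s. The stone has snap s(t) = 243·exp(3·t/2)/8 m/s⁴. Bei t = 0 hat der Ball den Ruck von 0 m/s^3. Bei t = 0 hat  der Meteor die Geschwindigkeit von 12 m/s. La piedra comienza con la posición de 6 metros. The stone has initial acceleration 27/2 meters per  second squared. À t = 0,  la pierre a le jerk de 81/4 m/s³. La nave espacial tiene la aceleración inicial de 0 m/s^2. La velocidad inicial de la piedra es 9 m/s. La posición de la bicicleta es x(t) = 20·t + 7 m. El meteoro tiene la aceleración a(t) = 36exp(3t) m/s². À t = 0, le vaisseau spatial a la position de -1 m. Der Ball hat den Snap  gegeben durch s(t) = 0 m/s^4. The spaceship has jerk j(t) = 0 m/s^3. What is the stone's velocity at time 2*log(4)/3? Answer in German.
Wir müssen unsere Gleichung für den Snap s(t) = 243·exp(3·t/2)/8 3-mal integrieren. Die Stammfunktion von dem Snap, mit j(0) = 81/4, ergibt den Ruck: j(t) = 81·exp(3·t/2)/4. Das Integral von dem Ruck ist die Beschleunigung. Mit a(0) = 27/2 erhalten wir a(t) = 27·exp(3·t/2)/2. Die Stammfunktion von der Beschleunigung, mit v(0) = 9, ergibt die Geschwindigkeit: v(t) = 9·exp(3·t/2). Aus der Gleichung für die Geschwindigkeit v(t) = 9·exp(3·t/2), setzen wir t = 2*log(4)/3 ein und erhalten v = 36.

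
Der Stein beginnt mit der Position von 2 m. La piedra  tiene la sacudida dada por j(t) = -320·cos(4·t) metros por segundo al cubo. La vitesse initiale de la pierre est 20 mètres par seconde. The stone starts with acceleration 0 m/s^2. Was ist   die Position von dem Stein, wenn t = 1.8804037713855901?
Wir müssen unsere Gleichung für den Ruck j(t) = -320·cos(4·t) 3-mal integrieren. Das Integral von dem Ruck, mit a(0) = 0, ergibt die Beschleunigung: a(t) = -80·sin(4·t). Die Stammfunktion von der Beschleunigung ist die Geschwindigkeit. Mit v(0) = 20 erhalten wir v(t) = 20·cos(4·t). Mit ∫v(t)dt und Anwendung von x(0) = 2, finden wir x(t) = 5·sin(4·t) + 2. Wir haben die Position x(t) = 5·sin(4·t) + 2. Durch Einsetzen von t = 1.8804037713855901: x(1.8804037713855901) = 6.72636415772610.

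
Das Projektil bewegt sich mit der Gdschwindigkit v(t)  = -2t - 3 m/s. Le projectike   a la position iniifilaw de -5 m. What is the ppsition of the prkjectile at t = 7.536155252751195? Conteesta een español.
Necesitamos integrar nuestra ecuación de la velocidad v(t) = -2·t - 3 1 vez. Tomando ∫v(t)dt y aplicando x(0) = -5, encontramos x(t) = -t^2 - 3·t - 5. Usando x(t) = -t^2 - 3·t - 5 y sustituyendo t = 7.536155252751195, encontramos x = -84.4021017518230.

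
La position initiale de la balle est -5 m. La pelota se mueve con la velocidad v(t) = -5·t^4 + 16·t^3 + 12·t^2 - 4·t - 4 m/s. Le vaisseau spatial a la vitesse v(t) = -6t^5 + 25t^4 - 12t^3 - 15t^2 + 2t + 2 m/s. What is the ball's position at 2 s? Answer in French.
Pour résoudre ceci, nous devons prendre 1 primitive de notre équation de la vitesse v(t) = -5·t^4 + 16·t^3 + 12·t^2 - 4·t - 4. L'intégrale de la vitesse est la position. En utilisant x(0) = -5, nous obtenons x(t) = -t^5 + 4·t^4 + 4·t^3 - 2·t^2 - 4·t - 5. Nous avons la position x(t) = -t^5 + 4·t^4 + 4·t^3 - 2·t^2 - 4·t - 5. En substituant t = 2: x(2) = 43.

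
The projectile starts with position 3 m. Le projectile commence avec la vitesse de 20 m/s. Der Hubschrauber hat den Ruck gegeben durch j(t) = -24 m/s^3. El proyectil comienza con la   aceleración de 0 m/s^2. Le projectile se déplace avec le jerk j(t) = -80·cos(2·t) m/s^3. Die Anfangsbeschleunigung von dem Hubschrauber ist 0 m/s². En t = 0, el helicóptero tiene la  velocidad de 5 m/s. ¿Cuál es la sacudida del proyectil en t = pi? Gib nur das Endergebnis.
En t = pi, j = -80.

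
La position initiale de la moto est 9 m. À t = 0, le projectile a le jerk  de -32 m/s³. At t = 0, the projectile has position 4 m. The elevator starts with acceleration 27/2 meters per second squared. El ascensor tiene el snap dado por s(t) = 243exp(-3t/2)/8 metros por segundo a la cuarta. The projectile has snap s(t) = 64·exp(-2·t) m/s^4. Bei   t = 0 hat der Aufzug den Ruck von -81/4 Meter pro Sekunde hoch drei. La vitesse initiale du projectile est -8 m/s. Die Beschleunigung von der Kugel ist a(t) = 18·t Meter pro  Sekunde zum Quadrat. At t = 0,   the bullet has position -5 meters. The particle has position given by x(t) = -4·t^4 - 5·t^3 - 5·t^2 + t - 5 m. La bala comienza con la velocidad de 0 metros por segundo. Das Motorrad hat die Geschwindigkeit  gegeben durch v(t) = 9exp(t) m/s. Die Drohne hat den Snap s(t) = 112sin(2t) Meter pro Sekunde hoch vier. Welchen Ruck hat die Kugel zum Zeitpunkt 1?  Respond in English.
Starting from acceleration a(t) = 18·t, we take 1 derivative. Taking d/dt of a(t), we find j(t) = 18. Using j(t) = 18 and substituting t = 1, we find j = 18.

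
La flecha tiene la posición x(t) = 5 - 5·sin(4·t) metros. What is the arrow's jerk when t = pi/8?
To solve this, we need to take 3 derivatives of our position equation x(t) = 5 - 5·sin(4·t). Differentiating position, we get velocity: v(t) = -20·cos(4·t). The derivative of velocity gives acceleration: a(t) = 80·sin(4·t). The derivative of acceleration gives jerk: j(t) = 320·cos(4·t). Using j(t) = 320·cos(4·t) and substituting t = pi/8, we find j = 0.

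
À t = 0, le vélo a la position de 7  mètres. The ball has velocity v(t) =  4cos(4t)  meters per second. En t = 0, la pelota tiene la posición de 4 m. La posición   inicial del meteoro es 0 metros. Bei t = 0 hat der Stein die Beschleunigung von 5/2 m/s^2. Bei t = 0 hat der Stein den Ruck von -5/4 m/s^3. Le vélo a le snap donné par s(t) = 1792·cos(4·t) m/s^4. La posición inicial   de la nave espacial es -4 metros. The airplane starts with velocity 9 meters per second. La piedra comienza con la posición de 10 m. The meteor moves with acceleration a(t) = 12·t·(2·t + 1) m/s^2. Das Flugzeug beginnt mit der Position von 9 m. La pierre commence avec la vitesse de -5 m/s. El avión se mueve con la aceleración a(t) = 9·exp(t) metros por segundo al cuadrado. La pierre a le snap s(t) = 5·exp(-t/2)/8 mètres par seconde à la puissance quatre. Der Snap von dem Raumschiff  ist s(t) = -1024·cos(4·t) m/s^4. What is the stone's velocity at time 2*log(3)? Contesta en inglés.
Starting from snap s(t) = 5·exp(-t/2)/8, we take 3 antiderivatives. Finding the antiderivative of s(t) and using j(0) = -5/4: j(t) = -5·exp(-t/2)/4. The integral of jerk, with a(0) = 5/2, gives acceleration: a(t) = 5·exp(-t/2)/2. The integral of acceleration, with v(0) = -5, gives velocity: v(t) = -5·exp(-t/2). Using v(t) = -5·exp(-t/2) and substituting t = 2*log(3), we find v = -5/3.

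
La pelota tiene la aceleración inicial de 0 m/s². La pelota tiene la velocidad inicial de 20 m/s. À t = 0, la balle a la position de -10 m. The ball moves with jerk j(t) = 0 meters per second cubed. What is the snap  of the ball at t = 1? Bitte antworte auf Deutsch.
Wir müssen unsere Gleichung für den Ruck j(t) = 0 1-mal ableiten. Die Ableitung von dem Ruck ergibt den Snap: s(t) = 0. Mit s(t) = 0 und Einsetzen von t = 1, finden wir s = 0.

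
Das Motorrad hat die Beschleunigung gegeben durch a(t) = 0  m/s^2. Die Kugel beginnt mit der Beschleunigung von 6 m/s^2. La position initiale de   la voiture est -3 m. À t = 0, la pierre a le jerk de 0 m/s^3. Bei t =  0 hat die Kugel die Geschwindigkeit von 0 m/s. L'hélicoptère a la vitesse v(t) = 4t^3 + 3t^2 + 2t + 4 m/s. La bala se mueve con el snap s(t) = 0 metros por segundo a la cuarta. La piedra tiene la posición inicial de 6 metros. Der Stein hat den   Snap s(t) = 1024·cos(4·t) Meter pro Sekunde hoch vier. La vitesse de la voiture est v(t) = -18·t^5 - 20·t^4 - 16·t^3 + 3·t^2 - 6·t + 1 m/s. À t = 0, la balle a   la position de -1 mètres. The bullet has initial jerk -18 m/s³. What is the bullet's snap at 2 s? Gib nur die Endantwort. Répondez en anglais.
The snap at t = 2 is s = 0.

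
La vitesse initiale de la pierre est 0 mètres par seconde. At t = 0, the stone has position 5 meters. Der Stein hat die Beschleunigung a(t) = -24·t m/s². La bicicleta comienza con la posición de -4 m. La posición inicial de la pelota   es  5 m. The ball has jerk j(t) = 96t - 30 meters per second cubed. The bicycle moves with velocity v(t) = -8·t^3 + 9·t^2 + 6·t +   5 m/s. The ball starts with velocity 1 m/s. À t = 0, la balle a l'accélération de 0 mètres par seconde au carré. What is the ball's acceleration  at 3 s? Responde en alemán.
Um dies zu lösen, müssen wir 1 Stammfunktion unserer Gleichung für den Ruck j(t) = 96·t - 30 finden. Mit ∫j(t)dt und Anwendung von a(0) = 0, finden wir a(t) = 6·t·(8·t - 5). Wir haben die Beschleunigung a(t) = 6·t·(8·t - 5). Durch Einsetzen von t = 3: a(3) = 342.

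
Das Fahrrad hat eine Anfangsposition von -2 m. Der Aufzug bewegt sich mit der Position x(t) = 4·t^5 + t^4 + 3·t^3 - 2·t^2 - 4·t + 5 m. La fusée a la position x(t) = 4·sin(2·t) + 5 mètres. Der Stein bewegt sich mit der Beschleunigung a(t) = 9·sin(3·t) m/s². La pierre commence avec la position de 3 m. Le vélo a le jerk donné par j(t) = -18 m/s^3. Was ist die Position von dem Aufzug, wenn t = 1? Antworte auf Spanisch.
Usando x(t) = 4·t^5 + t^4 + 3·t^3 - 2·t^2 - 4·t + 5 y sustituyendo t = 1, encontramos x = 7.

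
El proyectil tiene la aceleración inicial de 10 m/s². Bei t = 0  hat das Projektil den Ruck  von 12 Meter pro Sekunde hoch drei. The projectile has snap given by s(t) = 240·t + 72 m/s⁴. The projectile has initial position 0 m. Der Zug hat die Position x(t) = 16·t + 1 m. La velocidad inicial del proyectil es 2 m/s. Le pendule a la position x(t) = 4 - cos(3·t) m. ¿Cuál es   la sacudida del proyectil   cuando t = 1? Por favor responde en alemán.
Wir müssen unsere Gleichung für den Snap s(t) = 240·t + 72 1-mal integrieren. Mit ∫s(t)dt und Anwendung von j(0) = 12, finden wir j(t) = 120·t^2 + 72·t + 12. Aus der Gleichung für den Ruck j(t) = 120·t^2 + 72·t + 12, setzen wir t = 1 ein und erhalten j = 204.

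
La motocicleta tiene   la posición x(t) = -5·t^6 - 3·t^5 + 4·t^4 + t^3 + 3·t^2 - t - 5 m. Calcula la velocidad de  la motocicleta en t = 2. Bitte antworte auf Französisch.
Pour résoudre ceci, nous devons prendre 1 dérivée de notre équation de la position x(t) = -5·t^6 - 3·t^5 + 4·t^4 + t^3 + 3·t^2 - t - 5. En prenant d/dt de x(t), nous trouvons v(t) = -30·t^5 - 15·t^4 + 16·t^3 + 3·t^2 + 6·t - 1. De l'équation de la vitesse v(t) = -30·t^5 - 15·t^4 + 16·t^3 + 3·t^2 + 6·t - 1, nous substituons t = 2 pour obtenir v = -1049.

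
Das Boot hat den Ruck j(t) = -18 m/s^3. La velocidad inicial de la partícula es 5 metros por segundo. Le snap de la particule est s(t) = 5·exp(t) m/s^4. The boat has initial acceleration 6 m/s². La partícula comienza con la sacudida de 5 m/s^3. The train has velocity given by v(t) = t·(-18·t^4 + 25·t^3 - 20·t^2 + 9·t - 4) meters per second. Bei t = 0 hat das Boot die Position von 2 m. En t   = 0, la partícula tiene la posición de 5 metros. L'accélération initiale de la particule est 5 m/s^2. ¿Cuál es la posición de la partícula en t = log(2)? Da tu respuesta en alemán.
Wir müssen das Integral unserer Gleichung für den Snap s(t) = 5·exp(t) 4-mal finden. Durch Integration von dem Snap und Verwendung der Anfangsbedingung j(0) = 5, erhalten wir j(t) = 5·exp(t). Das Integral von dem Ruck ist die Beschleunigung. Mit a(0) = 5 erhalten wir a(t) = 5·exp(t). Das Integral von der Beschleunigung ist die Geschwindigkeit. Mit v(0) = 5 erhalten wir v(t) = 5·exp(t). Das Integral von der Geschwindigkeit, mit x(0) = 5, ergibt die Position: x(t) = 5·exp(t). Mit x(t) = 5·exp(t) und Einsetzen von t = log(2), finden wir x = 10.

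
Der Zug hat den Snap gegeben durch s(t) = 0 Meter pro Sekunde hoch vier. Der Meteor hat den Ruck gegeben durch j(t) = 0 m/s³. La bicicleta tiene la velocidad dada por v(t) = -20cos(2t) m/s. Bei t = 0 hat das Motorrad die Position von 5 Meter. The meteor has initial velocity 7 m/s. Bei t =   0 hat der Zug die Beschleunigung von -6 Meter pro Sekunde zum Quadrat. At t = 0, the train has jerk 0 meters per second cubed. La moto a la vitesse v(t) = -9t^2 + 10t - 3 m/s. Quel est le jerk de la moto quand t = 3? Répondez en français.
Pour résoudre ceci, nous devons prendre 2 dérivées de notre équation de la vitesse v(t) = -9·t^2 + 10·t - 3. En prenant d/dt de v(t), nous trouvons a(t) = 10 - 18·t. En dérivant l'accélération, nous obtenons le jerk: j(t) = -18. Nous avons le jerk j(t) = -18. En substituant t = 3: j(3) = -18.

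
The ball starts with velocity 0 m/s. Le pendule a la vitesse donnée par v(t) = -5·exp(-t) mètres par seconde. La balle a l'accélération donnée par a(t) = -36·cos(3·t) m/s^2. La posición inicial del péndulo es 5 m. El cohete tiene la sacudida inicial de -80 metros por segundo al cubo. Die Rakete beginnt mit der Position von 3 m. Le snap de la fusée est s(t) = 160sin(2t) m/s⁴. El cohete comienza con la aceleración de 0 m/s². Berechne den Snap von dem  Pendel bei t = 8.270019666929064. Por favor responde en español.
Para resolver esto, necesitamos tomar 3 derivadas de nuestra ecuación de la velocidad v(t) = -5·exp(-t). La derivada de la velocidad da la aceleración: a(t) = 5·exp(-t). Derivando la aceleración, obtenemos la sacudida: j(t) = -5·exp(-t). Tomando d/dt de j(t), encontramos s(t) = 5·exp(-t). Usando s(t) = 5·exp(-t) y sustituyendo t = 8.270019666929064, encontramos s = 0.00128040127447699.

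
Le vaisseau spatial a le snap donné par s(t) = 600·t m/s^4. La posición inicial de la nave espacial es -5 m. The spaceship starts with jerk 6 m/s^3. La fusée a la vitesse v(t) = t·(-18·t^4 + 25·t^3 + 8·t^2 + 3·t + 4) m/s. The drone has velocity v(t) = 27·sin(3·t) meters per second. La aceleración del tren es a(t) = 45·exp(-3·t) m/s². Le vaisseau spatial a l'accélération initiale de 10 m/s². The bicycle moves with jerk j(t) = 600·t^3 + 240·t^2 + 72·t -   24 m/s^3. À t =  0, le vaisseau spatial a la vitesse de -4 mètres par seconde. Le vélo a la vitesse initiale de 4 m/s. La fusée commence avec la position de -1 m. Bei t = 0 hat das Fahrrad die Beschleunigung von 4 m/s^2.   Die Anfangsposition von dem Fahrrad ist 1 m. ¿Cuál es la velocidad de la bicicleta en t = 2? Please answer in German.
Um dies zu lösen, müssen wir 2 Integrale unserer Gleichung für den Ruck j(t) = 600·t^3 + 240·t^2 + 72·t - 24 finden. Durch Integration von dem Ruck und Verwendung der Anfangsbedingung a(0) = 4, erhalten wir a(t) = 150·t^4 + 80·t^3 + 36·t^2 - 24·t + 4. Die Stammfunktion von der Beschleunigung, mit v(0) = 4, ergibt die Geschwindigkeit: v(t) = 30·t^5 + 20·t^4 + 12·t^3 - 12·t^2 + 4·t + 4. Mit v(t) = 30·t^5 + 20·t^4 + 12·t^3 - 12·t^2 + 4·t + 4 und Einsetzen von t = 2, finden wir v = 1340.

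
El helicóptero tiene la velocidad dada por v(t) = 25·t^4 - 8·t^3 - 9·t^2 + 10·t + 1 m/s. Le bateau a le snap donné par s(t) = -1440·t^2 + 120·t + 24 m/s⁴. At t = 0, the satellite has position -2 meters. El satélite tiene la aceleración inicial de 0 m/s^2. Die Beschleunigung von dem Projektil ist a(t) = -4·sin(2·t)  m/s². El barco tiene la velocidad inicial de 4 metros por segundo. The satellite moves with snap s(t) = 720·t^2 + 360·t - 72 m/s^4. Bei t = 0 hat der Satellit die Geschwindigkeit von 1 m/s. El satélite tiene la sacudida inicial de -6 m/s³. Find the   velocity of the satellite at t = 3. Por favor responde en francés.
Nous devons trouver l'intégrale de notre équation du snap s(t) = 720·t^2 + 360·t - 72 3 fois. La primitive du snap, avec j(0) = -6, donne le jerk: j(t) = 240·t^3 + 180·t^2 - 72·t - 6. L'intégrale du jerk est l'accélération. En utilisant a(0) = 0, nous obtenons a(t) = 6·t·(10·t^3 + 10·t^2 - 6·t - 1). En intégrant l'accélération et en utilisant la condition initiale v(0) = 1, nous obtenons v(t) = 12·t^5 + 15·t^4 - 12·t^3 - 3·t^2 + 1. De l'équation de la vitesse v(t) = 12·t^5 + 15·t^4 - 12·t^3 - 3·t^2 + 1, nous substituons t = 3 pour obtenir v = 3781.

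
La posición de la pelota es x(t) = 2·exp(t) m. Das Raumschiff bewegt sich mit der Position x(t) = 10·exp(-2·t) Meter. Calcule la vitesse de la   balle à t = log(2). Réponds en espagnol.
Partiendo de la posición x(t) = 2·exp(t), tomamos 1 derivada. Tomando d/dt de x(t), encontramos v(t) = 2·exp(t). Usando v(t) = 2·exp(t) y sustituyendo t = log(2), encontramos v = 4.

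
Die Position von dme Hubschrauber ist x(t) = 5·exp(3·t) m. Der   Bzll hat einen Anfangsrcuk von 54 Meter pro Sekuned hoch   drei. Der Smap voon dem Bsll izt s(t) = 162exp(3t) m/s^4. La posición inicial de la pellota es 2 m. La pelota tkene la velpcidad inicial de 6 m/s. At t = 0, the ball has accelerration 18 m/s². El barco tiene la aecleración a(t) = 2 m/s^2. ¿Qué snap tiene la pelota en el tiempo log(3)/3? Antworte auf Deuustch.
Wir haben den Snap s(t) = 162·exp(3·t). Durch Einsetzen von t = log(3)/3: s(log(3)/3) = 486.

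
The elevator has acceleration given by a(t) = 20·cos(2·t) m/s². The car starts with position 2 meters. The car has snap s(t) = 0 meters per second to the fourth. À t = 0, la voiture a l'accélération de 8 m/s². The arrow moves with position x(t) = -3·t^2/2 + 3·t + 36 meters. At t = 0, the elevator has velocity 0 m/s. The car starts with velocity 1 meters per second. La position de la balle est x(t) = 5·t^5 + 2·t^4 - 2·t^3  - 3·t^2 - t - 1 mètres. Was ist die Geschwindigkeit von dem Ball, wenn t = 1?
Ausgehend von der Position x(t) = 5·t^5 + 2·t^4 - 2·t^3 - 3·t^2 - t - 1, nehmen wir 1 Ableitung. Die Ableitung von der Position ergibt die Geschwindigkeit: v(t) = 25·t^4 + 8·t^3 - 6·t^2 - 6·t - 1. Wir haben die Geschwindigkeit v(t) = 25·t^4 + 8·t^3 - 6·t^2 - 6·t - 1. Durch Einsetzen von t = 1: v(1) = 20.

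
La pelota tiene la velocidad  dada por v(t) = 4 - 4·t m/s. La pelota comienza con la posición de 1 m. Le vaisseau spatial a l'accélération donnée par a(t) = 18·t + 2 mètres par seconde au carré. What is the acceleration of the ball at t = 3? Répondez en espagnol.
Partiendo de la velocidad v(t) = 4 - 4·t, tomamos 1 derivada. Tomando d/dt de v(t), encontramos a(t) = -4. De la ecuación de la aceleración a(t) = -4, sustituimos t = 3 para obtener a = -4.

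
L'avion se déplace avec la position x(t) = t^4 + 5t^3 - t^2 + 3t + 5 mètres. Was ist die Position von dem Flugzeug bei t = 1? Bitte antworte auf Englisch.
We have position x(t) = t^4 + 5·t^3 - t^2 + 3·t + 5. Substituting t = 1: x(1) = 13.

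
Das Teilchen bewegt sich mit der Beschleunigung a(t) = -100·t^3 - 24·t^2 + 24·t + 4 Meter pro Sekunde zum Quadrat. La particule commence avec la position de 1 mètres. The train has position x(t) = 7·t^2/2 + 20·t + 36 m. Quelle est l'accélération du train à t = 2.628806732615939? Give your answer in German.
Ausgehend von der Position x(t) = 7·t^2/2 + 20·t + 36, nehmen wir 2 Ableitungen. Durch Ableiten von der Position erhalten wir die Geschwindigkeit: v(t) = 7·t + 20. Mit d/dt von v(t) finden wir a(t) = 7. Mit a(t) = 7 und Einsetzen von t = 2.628806732615939, finden wir a = 7.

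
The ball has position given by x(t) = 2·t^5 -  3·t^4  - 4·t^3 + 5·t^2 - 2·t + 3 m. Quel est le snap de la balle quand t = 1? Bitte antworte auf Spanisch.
Debemos derivar nuestra ecuación de la posición x(t) = 2·t^5 - 3·t^4 - 4·t^3 + 5·t^2 - 2·t + 3 4 veces. Derivando la posición, obtenemos la velocidad: v(t) = 10·t^4 - 12·t^3 - 12·t^2 + 10·t - 2. La derivada de la velocidad da la aceleración: a(t) = 40·t^3 - 36·t^2 - 24·t + 10. La derivada de la aceleración da la sacudida: j(t) = 120·t^2 - 72·t - 24. Tomando d/dt de j(t), encontramos s(t) = 240·t - 72. Usando s(t) = 240·t - 72 y sustituyendo t = 1, encontramos s = 168.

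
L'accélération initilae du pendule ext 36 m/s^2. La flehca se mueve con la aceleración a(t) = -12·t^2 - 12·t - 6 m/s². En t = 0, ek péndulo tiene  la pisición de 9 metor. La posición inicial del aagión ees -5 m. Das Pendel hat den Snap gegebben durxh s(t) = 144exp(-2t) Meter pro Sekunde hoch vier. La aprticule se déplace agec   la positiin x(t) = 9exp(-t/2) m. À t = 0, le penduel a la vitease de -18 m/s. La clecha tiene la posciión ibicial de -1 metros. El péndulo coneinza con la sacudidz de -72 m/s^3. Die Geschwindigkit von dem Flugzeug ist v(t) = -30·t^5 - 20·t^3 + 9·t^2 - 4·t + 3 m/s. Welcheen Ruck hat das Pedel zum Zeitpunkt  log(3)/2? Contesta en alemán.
Wir müssen das Integral unserer Gleichung für den Snap s(t) = 144·exp(-2·t) 1-mal finden. Die Stammfunktion von dem Snap, mit j(0) = -72, ergibt den Ruck: j(t) = -72·exp(-2·t). Wir haben den Ruck j(t) = -72·exp(-2·t). Durch Einsetzen von t = log(3)/2: j(log(3)/2) = -24.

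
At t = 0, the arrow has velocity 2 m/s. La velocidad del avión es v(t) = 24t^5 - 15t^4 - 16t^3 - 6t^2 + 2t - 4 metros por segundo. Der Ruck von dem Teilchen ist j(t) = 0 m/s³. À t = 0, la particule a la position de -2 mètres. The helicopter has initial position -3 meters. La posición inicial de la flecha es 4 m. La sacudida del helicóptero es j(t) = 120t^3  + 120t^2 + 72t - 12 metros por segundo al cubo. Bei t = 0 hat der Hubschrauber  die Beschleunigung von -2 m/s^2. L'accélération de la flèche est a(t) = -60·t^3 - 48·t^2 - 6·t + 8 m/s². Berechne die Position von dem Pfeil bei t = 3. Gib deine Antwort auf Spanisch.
Necesitamos integrar nuestra ecuación de la aceleración a(t) = -60·t^3 - 48·t^2 - 6·t + 8 2 veces. Tomando ∫a(t)dt y aplicando v(0) = 2, encontramos v(t) = -15·t^4 - 16·t^3 - 3·t^2 + 8·t + 2. Tomando ∫v(t)dt y aplicando x(0) = 4, encontramos x(t) = -3·t^5 - 4·t^4 - t^3 + 4·t^2 + 2·t + 4. De la ecuación de la posición x(t) = -3·t^5 - 4·t^4 - t^3 + 4·t^2 + 2·t + 4, sustituimos t = 3 para obtener x = -1034.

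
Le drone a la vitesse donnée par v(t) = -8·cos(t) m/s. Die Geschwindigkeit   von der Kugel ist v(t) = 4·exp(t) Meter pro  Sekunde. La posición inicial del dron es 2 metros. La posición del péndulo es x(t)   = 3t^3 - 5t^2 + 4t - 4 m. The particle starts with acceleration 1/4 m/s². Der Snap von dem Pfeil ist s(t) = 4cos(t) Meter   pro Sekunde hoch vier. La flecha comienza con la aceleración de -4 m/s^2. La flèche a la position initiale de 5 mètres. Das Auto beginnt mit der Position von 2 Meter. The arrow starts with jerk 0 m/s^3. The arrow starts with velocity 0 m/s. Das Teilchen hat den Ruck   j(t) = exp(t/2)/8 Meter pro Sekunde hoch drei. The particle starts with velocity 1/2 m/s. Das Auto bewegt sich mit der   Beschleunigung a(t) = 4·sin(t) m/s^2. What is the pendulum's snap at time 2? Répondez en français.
Pour résoudre ceci, nous devons prendre 4 dérivées de notre équation de la position x(t) = 3·t^3 - 5·t^2 + 4·t - 4. En prenant d/dt de x(t), nous trouvons v(t) = 9·t^2 - 10·t + 4. En prenant d/dt de v(t), nous trouvons a(t) = 18·t - 10. En dérivant l'accélération, nous obtenons le jerk: j(t) = 18. En dérivant le jerk, nous obtenons le snap: s(t) = 0. De l'équation du snap s(t) = 0, nous substituons t = 2 pour obtenir s = 0.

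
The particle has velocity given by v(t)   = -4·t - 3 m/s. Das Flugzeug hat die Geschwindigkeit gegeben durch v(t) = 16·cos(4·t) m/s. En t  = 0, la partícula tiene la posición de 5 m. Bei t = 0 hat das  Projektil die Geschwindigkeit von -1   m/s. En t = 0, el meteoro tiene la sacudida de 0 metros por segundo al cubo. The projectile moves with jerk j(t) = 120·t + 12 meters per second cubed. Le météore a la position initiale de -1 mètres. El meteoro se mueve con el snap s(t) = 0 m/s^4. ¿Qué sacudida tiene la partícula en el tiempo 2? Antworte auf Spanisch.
Para resolver esto, necesitamos tomar 2 derivadas de nuestra ecuación de la velocidad v(t) = -4·t - 3. Derivando la velocidad, obtenemos la aceleración: a(t) = -4. Derivando la aceleración, obtenemos la sacudida: j(t) = 0. De la ecuación de la sacudida j(t) = 0, sustituimos t = 2 para obtener j = 0.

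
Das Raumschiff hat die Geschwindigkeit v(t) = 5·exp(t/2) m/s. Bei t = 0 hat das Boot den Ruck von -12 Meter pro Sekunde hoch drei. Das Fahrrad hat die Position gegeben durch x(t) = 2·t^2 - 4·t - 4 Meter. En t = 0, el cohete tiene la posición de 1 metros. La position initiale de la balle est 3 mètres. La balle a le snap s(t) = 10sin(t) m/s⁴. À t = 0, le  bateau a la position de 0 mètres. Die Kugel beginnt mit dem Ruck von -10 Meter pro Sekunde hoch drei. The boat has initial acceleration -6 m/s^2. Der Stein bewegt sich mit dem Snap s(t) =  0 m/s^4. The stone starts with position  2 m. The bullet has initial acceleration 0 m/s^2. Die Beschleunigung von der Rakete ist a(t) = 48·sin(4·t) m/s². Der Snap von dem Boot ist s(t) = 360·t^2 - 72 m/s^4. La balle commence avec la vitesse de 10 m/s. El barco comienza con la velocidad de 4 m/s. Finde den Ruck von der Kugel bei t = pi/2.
Ausgehend von dem Snap s(t) = 10·sin(t), nehmen wir 1 Stammfunktion. Die Stammfunktion von dem Snap ist der Ruck. Mit j(0) = -10 erhalten wir j(t) = -10·cos(t). Wir haben den Ruck j(t) = -10·cos(t). Durch Einsetzen von t = pi/2: j(pi/2) = 0.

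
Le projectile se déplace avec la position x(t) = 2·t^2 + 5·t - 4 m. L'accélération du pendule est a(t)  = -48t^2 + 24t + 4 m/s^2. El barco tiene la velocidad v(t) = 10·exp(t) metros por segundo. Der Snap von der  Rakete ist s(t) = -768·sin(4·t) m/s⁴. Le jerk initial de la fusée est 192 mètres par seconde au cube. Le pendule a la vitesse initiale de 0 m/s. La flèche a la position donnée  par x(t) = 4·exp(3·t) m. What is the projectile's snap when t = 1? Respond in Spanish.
Partiendo de la posición x(t) = 2·t^2 + 5·t - 4, tomamos 4 derivadas. La derivada de la posición da la velocidad: v(t) = 4·t + 5. Tomando d/dt de v(t), encontramos a(t) = 4. Tomando d/dt de a(t), encontramos j(t) = 0. Derivando la sacudida, obtenemos el snap: s(t) = 0. Usando s(t) = 0 y sustituyendo t = 1, encontramos s = 0.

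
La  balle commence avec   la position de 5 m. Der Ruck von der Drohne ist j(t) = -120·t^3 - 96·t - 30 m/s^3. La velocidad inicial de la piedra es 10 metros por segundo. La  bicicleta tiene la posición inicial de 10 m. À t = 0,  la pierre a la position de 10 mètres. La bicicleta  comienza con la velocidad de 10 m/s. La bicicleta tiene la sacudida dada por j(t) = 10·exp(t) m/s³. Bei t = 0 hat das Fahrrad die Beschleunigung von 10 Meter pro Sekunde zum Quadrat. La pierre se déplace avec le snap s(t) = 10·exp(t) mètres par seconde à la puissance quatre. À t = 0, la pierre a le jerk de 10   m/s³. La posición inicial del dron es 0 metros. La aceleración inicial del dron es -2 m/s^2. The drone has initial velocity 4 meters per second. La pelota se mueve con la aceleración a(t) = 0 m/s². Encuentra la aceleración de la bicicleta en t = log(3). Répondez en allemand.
Um dies zu lösen, müssen wir 1 Stammfunktion unserer Gleichung für den Ruck j(t) = 10·exp(t) finden. Die Stammfunktion von dem Ruck, mit a(0) = 10, ergibt die Beschleunigung: a(t) = 10·exp(t). Mit a(t) = 10·exp(t) und Einsetzen von t = log(3), finden wir a = 30.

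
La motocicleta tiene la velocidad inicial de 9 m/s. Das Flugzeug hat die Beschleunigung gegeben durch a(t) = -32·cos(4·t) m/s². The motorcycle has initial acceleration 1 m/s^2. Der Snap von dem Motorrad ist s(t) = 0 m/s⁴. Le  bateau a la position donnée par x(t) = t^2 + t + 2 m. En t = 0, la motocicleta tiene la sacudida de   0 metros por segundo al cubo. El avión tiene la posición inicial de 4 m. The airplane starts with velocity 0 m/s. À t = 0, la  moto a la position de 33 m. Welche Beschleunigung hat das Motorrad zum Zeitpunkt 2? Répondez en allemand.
Ausgehend von dem Snap s(t) = 0, nehmen wir 2 Stammfunktionen. Die Stammfunktion von dem Snap ist der Ruck. Mit j(0) = 0 erhalten wir j(t) = 0. Mit ∫j(t)dt und Anwendung von a(0) = 1, finden wir a(t) = 1. Wir haben die Beschleunigung a(t) = 1. Durch Einsetzen von t = 2: a(2) = 1.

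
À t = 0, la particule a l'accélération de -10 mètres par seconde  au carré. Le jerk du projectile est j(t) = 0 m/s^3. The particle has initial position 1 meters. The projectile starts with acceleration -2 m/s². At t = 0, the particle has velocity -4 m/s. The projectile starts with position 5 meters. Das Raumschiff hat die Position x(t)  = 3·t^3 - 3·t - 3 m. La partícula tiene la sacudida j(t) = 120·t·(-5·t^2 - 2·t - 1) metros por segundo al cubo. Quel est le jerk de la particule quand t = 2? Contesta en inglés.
Using j(t) = 120·t·(-5·t^2 - 2·t - 1) and substituting t = 2, we find j = -6000.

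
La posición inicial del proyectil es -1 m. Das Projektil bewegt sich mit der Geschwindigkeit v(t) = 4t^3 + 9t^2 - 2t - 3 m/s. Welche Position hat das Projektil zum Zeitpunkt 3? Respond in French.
Pour résoudre ceci, nous devons prendre 1 primitive de notre équation de la vitesse v(t) = 4·t^3 + 9·t^2 - 2·t - 3. En prenant ∫v(t)dt et en appliquant x(0) = -1, nous trouvons x(t) = t^4 + 3·t^3 - t^2 - 3·t - 1. De l'équation de la position x(t) = t^4 + 3·t^3 - t^2 - 3·t - 1, nous substituons t = 3 pour obtenir x = 143.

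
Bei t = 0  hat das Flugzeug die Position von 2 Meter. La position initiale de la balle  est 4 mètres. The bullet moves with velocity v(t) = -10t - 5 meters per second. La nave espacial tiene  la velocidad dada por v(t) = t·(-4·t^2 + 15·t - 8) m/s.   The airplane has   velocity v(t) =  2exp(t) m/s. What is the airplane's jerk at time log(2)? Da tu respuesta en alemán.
Um dies zu lösen, müssen wir 2 Ableitungen unserer Gleichung für die Geschwindigkeit v(t) = 2·exp(t) nehmen. Mit d/dt von v(t) finden wir a(t) = 2·exp(t). Die Ableitung von der Beschleunigung ergibt den Ruck: j(t) = 2·exp(t). Aus der Gleichung für den Ruck j(t) = 2·exp(t), setzen wir t = log(2) ein und erhalten j = 4.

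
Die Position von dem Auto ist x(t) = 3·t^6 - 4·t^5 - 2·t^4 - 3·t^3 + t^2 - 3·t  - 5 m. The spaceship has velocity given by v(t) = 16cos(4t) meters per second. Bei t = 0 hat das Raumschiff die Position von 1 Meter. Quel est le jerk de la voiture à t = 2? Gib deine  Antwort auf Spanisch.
Partiendo de la posición x(t) = 3·t^6 - 4·t^5 - 2·t^4 - 3·t^3 + t^2 - 3·t - 5, tomamos 3 derivadas. Derivando la posición, obtenemos la velocidad: v(t) = 18·t^5 - 20·t^4 - 8·t^3 - 9·t^2 + 2·t - 3. La derivada de la velocidad da la aceleración: a(t) = 90·t^4 - 80·t^3 - 24·t^2 - 18·t + 2. Tomando d/dt de a(t), encontramos j(t) = 360·t^3 - 240·t^2 - 48·t - 18. Tenemos la sacudida j(t) = 360·t^3 - 240·t^2 - 48·t - 18. Sustituyendo t = 2: j(2) = 1806.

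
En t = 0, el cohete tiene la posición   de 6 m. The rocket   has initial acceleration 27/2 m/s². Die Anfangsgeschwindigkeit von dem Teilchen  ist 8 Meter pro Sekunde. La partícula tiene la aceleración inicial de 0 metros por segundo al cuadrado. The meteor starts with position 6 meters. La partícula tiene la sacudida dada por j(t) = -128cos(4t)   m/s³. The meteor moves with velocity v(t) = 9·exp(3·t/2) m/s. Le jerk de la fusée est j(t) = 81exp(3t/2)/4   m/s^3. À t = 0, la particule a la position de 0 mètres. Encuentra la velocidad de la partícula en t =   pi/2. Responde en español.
Debemos encontrar la antiderivada de nuestra ecuación de la sacudida j(t) = -128·cos(4·t) 2 veces. La integral de la sacudida es la aceleración. Usando a(0) = 0, obtenemos a(t) = -32·sin(4·t). Integrando la aceleración y usando la condición inicial v(0) = 8, obtenemos v(t) = 8·cos(4·t). Usando v(t) = 8·cos(4·t) y sustituyendo t = pi/2, encontramos v = 8.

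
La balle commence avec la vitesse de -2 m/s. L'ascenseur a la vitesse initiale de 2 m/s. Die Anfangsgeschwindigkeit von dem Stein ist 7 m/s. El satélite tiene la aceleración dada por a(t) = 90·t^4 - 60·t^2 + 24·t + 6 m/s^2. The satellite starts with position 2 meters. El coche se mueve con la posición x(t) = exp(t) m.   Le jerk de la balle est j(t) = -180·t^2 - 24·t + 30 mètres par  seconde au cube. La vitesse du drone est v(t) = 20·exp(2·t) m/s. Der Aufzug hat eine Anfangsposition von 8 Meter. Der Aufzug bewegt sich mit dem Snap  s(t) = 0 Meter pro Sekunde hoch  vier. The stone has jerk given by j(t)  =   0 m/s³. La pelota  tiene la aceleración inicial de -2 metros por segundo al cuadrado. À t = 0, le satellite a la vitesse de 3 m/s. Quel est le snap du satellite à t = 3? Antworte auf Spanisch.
Para resolver esto, necesitamos tomar 2 derivadas de nuestra ecuación de la aceleración a(t) = 90·t^4 - 60·t^2 + 24·t + 6. La derivada de la aceleración da la sacudida: j(t) = 360·t^3 - 120·t + 24. La derivada de la sacudida da el snap: s(t) = 1080·t^2 - 120. Usando s(t) = 1080·t^2 - 120 y sustituyendo t = 3, encontramos s = 9600.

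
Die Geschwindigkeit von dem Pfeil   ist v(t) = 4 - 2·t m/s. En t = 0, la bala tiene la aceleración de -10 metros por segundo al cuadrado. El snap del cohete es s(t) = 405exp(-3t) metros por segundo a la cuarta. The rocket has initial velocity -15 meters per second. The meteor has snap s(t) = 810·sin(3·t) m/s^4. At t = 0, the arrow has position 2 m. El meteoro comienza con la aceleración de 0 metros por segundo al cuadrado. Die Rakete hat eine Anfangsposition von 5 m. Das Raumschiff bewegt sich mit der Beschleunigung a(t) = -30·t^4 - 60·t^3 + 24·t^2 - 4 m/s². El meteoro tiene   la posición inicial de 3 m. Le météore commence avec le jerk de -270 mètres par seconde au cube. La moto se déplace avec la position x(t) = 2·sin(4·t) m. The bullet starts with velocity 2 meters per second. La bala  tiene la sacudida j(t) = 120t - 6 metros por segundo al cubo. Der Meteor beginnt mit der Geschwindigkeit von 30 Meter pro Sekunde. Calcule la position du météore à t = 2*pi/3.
Nous devons trouver l'intégrale de notre équation du snap s(t) = 810·sin(3·t) 4 fois. La primitive du snap est le jerk. En utilisant j(0) = -270, nous obtenons j(t) = -270·cos(3·t). L'intégrale du jerk est l'accélération. En utilisant a(0) = 0, nous obtenons a(t) = -90·sin(3·t). En intégrant l'accélération et en utilisant la condition initiale v(0) = 30, nous obtenons v(t) = 30·cos(3·t). En intégrant la vitesse et en utilisant la condition initiale x(0) = 3, nous obtenons x(t) = 10·sin(3·t) + 3. En utilisant x(t) = 10·sin(3·t) + 3 et en substituant t = 2*pi/3, nous trouvons x = 3.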